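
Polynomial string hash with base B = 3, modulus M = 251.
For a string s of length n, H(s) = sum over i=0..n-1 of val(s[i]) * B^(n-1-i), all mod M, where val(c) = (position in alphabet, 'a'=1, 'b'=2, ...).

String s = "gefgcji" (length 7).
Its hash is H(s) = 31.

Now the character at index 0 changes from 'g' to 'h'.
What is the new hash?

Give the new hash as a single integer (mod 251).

val('g') = 7, val('h') = 8
Position k = 0, exponent = n-1-k = 6
B^6 mod M = 3^6 mod 251 = 227
Delta = (8 - 7) * 227 mod 251 = 227
New hash = (31 + 227) mod 251 = 7

Answer: 7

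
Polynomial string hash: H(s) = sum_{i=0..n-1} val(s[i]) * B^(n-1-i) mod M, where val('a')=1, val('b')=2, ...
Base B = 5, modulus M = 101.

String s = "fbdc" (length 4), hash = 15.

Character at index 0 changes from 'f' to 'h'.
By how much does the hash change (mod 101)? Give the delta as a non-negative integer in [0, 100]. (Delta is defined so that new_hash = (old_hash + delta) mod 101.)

Delta formula: (val(new) - val(old)) * B^(n-1-k) mod M
  val('h') - val('f') = 8 - 6 = 2
  B^(n-1-k) = 5^3 mod 101 = 24
  Delta = 2 * 24 mod 101 = 48

Answer: 48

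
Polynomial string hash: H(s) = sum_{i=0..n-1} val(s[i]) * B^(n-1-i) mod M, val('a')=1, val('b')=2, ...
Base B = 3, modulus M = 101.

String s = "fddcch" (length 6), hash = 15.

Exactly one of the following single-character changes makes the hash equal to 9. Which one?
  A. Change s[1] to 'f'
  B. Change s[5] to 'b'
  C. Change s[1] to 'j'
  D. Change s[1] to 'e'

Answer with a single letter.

Option A: s[1]='d'->'f', delta=(6-4)*3^4 mod 101 = 61, hash=15+61 mod 101 = 76
Option B: s[5]='h'->'b', delta=(2-8)*3^0 mod 101 = 95, hash=15+95 mod 101 = 9 <-- target
Option C: s[1]='d'->'j', delta=(10-4)*3^4 mod 101 = 82, hash=15+82 mod 101 = 97
Option D: s[1]='d'->'e', delta=(5-4)*3^4 mod 101 = 81, hash=15+81 mod 101 = 96

Answer: B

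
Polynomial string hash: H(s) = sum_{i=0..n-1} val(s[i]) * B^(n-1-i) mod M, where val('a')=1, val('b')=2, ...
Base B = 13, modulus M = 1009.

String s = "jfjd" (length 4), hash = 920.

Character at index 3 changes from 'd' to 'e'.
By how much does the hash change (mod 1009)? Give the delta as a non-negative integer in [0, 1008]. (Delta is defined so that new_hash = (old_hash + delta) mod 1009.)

Answer: 1

Derivation:
Delta formula: (val(new) - val(old)) * B^(n-1-k) mod M
  val('e') - val('d') = 5 - 4 = 1
  B^(n-1-k) = 13^0 mod 1009 = 1
  Delta = 1 * 1 mod 1009 = 1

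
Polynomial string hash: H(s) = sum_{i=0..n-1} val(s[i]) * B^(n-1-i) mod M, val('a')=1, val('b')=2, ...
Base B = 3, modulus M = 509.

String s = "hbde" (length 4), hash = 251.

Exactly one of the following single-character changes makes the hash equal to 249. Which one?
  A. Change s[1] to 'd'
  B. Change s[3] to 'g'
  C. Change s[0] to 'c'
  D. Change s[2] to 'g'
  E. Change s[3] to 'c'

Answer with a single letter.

Option A: s[1]='b'->'d', delta=(4-2)*3^2 mod 509 = 18, hash=251+18 mod 509 = 269
Option B: s[3]='e'->'g', delta=(7-5)*3^0 mod 509 = 2, hash=251+2 mod 509 = 253
Option C: s[0]='h'->'c', delta=(3-8)*3^3 mod 509 = 374, hash=251+374 mod 509 = 116
Option D: s[2]='d'->'g', delta=(7-4)*3^1 mod 509 = 9, hash=251+9 mod 509 = 260
Option E: s[3]='e'->'c', delta=(3-5)*3^0 mod 509 = 507, hash=251+507 mod 509 = 249 <-- target

Answer: E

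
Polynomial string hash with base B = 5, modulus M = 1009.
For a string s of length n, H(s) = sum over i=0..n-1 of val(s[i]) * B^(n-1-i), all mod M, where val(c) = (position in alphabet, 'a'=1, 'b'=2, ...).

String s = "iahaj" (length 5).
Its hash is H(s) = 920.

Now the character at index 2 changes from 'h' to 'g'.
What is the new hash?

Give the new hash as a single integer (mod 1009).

val('h') = 8, val('g') = 7
Position k = 2, exponent = n-1-k = 2
B^2 mod M = 5^2 mod 1009 = 25
Delta = (7 - 8) * 25 mod 1009 = 984
New hash = (920 + 984) mod 1009 = 895

Answer: 895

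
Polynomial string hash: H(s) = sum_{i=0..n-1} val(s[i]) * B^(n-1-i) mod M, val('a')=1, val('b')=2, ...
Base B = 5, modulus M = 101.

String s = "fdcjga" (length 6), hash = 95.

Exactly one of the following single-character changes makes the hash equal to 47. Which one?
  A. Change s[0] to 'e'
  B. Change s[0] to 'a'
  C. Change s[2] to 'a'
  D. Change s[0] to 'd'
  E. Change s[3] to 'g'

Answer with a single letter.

Option A: s[0]='f'->'e', delta=(5-6)*5^5 mod 101 = 6, hash=95+6 mod 101 = 0
Option B: s[0]='f'->'a', delta=(1-6)*5^5 mod 101 = 30, hash=95+30 mod 101 = 24
Option C: s[2]='c'->'a', delta=(1-3)*5^3 mod 101 = 53, hash=95+53 mod 101 = 47 <-- target
Option D: s[0]='f'->'d', delta=(4-6)*5^5 mod 101 = 12, hash=95+12 mod 101 = 6
Option E: s[3]='j'->'g', delta=(7-10)*5^2 mod 101 = 26, hash=95+26 mod 101 = 20

Answer: C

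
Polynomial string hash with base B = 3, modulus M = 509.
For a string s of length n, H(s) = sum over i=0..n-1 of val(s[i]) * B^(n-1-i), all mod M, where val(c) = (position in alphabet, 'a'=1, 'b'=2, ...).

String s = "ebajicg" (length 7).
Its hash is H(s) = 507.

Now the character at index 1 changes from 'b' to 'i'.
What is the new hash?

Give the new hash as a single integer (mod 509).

Answer: 172

Derivation:
val('b') = 2, val('i') = 9
Position k = 1, exponent = n-1-k = 5
B^5 mod M = 3^5 mod 509 = 243
Delta = (9 - 2) * 243 mod 509 = 174
New hash = (507 + 174) mod 509 = 172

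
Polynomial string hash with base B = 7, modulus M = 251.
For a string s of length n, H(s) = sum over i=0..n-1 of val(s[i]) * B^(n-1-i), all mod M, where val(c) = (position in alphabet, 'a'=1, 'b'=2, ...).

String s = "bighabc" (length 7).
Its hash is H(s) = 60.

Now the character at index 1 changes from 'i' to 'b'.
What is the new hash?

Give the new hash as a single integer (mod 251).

val('i') = 9, val('b') = 2
Position k = 1, exponent = n-1-k = 5
B^5 mod M = 7^5 mod 251 = 241
Delta = (2 - 9) * 241 mod 251 = 70
New hash = (60 + 70) mod 251 = 130

Answer: 130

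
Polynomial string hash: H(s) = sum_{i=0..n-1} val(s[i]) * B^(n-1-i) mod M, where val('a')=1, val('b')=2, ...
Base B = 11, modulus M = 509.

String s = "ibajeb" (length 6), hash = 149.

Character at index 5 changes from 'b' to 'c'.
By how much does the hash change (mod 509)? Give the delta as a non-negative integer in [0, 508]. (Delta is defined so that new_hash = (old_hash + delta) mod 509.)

Delta formula: (val(new) - val(old)) * B^(n-1-k) mod M
  val('c') - val('b') = 3 - 2 = 1
  B^(n-1-k) = 11^0 mod 509 = 1
  Delta = 1 * 1 mod 509 = 1

Answer: 1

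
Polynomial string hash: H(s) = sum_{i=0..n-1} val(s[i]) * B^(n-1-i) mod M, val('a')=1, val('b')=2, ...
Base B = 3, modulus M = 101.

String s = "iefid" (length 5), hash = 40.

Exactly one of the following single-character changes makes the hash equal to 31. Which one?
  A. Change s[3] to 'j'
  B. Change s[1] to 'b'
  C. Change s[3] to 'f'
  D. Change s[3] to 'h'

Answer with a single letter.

Answer: C

Derivation:
Option A: s[3]='i'->'j', delta=(10-9)*3^1 mod 101 = 3, hash=40+3 mod 101 = 43
Option B: s[1]='e'->'b', delta=(2-5)*3^3 mod 101 = 20, hash=40+20 mod 101 = 60
Option C: s[3]='i'->'f', delta=(6-9)*3^1 mod 101 = 92, hash=40+92 mod 101 = 31 <-- target
Option D: s[3]='i'->'h', delta=(8-9)*3^1 mod 101 = 98, hash=40+98 mod 101 = 37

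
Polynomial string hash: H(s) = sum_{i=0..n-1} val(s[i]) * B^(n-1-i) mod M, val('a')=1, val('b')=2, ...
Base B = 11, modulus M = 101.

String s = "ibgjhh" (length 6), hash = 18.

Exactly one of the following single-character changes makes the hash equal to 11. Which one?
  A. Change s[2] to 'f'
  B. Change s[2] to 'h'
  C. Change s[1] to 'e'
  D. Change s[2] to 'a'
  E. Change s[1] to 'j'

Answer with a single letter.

Answer: D

Derivation:
Option A: s[2]='g'->'f', delta=(6-7)*11^3 mod 101 = 83, hash=18+83 mod 101 = 0
Option B: s[2]='g'->'h', delta=(8-7)*11^3 mod 101 = 18, hash=18+18 mod 101 = 36
Option C: s[1]='b'->'e', delta=(5-2)*11^4 mod 101 = 89, hash=18+89 mod 101 = 6
Option D: s[2]='g'->'a', delta=(1-7)*11^3 mod 101 = 94, hash=18+94 mod 101 = 11 <-- target
Option E: s[1]='b'->'j', delta=(10-2)*11^4 mod 101 = 69, hash=18+69 mod 101 = 87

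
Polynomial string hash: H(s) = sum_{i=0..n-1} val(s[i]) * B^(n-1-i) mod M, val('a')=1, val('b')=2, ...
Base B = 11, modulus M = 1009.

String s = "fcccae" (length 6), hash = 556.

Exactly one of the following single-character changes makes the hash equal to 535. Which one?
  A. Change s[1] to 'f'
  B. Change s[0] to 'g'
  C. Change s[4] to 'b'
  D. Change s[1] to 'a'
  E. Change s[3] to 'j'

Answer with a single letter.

Option A: s[1]='c'->'f', delta=(6-3)*11^4 mod 1009 = 536, hash=556+536 mod 1009 = 83
Option B: s[0]='f'->'g', delta=(7-6)*11^5 mod 1009 = 620, hash=556+620 mod 1009 = 167
Option C: s[4]='a'->'b', delta=(2-1)*11^1 mod 1009 = 11, hash=556+11 mod 1009 = 567
Option D: s[1]='c'->'a', delta=(1-3)*11^4 mod 1009 = 988, hash=556+988 mod 1009 = 535 <-- target
Option E: s[3]='c'->'j', delta=(10-3)*11^2 mod 1009 = 847, hash=556+847 mod 1009 = 394

Answer: D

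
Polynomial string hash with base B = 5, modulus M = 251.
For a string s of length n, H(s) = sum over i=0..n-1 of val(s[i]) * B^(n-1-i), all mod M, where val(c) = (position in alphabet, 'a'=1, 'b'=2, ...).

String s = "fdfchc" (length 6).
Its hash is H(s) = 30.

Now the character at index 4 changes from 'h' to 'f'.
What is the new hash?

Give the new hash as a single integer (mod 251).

Answer: 20

Derivation:
val('h') = 8, val('f') = 6
Position k = 4, exponent = n-1-k = 1
B^1 mod M = 5^1 mod 251 = 5
Delta = (6 - 8) * 5 mod 251 = 241
New hash = (30 + 241) mod 251 = 20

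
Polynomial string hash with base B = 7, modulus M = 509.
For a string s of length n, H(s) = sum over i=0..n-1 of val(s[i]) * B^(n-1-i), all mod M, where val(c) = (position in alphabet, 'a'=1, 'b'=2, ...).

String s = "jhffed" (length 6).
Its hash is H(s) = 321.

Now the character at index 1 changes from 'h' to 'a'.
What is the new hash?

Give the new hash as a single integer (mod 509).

Answer: 311

Derivation:
val('h') = 8, val('a') = 1
Position k = 1, exponent = n-1-k = 4
B^4 mod M = 7^4 mod 509 = 365
Delta = (1 - 8) * 365 mod 509 = 499
New hash = (321 + 499) mod 509 = 311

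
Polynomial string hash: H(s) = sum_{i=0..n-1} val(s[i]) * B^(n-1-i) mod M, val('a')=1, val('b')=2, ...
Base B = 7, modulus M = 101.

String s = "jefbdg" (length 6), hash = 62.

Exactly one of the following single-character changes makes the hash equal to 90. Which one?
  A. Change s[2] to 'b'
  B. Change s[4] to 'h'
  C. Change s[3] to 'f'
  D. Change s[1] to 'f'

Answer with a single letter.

Answer: B

Derivation:
Option A: s[2]='f'->'b', delta=(2-6)*7^3 mod 101 = 42, hash=62+42 mod 101 = 3
Option B: s[4]='d'->'h', delta=(8-4)*7^1 mod 101 = 28, hash=62+28 mod 101 = 90 <-- target
Option C: s[3]='b'->'f', delta=(6-2)*7^2 mod 101 = 95, hash=62+95 mod 101 = 56
Option D: s[1]='e'->'f', delta=(6-5)*7^4 mod 101 = 78, hash=62+78 mod 101 = 39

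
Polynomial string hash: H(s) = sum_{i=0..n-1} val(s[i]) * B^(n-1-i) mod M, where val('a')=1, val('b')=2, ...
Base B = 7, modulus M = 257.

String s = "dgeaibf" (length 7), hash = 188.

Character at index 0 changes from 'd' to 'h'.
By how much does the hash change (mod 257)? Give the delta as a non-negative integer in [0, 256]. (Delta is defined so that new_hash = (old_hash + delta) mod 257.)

Answer: 29

Derivation:
Delta formula: (val(new) - val(old)) * B^(n-1-k) mod M
  val('h') - val('d') = 8 - 4 = 4
  B^(n-1-k) = 7^6 mod 257 = 200
  Delta = 4 * 200 mod 257 = 29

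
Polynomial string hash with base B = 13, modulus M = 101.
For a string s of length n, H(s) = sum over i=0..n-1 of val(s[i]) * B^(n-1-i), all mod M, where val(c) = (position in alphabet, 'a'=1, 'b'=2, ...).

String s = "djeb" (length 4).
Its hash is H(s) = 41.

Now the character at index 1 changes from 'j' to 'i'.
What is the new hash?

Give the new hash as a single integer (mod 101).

Answer: 74

Derivation:
val('j') = 10, val('i') = 9
Position k = 1, exponent = n-1-k = 2
B^2 mod M = 13^2 mod 101 = 68
Delta = (9 - 10) * 68 mod 101 = 33
New hash = (41 + 33) mod 101 = 74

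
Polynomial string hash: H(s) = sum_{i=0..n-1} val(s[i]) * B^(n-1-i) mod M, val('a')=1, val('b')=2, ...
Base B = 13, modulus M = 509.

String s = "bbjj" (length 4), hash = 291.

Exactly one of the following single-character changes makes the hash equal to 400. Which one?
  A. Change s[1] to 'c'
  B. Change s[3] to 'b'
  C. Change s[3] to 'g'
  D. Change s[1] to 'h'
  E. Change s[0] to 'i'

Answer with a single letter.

Answer: E

Derivation:
Option A: s[1]='b'->'c', delta=(3-2)*13^2 mod 509 = 169, hash=291+169 mod 509 = 460
Option B: s[3]='j'->'b', delta=(2-10)*13^0 mod 509 = 501, hash=291+501 mod 509 = 283
Option C: s[3]='j'->'g', delta=(7-10)*13^0 mod 509 = 506, hash=291+506 mod 509 = 288
Option D: s[1]='b'->'h', delta=(8-2)*13^2 mod 509 = 505, hash=291+505 mod 509 = 287
Option E: s[0]='b'->'i', delta=(9-2)*13^3 mod 509 = 109, hash=291+109 mod 509 = 400 <-- target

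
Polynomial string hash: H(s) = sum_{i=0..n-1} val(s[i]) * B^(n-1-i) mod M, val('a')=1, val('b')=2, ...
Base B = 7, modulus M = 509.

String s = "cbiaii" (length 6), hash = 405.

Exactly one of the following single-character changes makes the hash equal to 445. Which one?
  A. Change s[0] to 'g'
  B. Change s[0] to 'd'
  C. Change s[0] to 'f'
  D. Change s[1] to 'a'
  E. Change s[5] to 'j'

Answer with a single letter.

Option A: s[0]='c'->'g', delta=(7-3)*7^5 mod 509 = 40, hash=405+40 mod 509 = 445 <-- target
Option B: s[0]='c'->'d', delta=(4-3)*7^5 mod 509 = 10, hash=405+10 mod 509 = 415
Option C: s[0]='c'->'f', delta=(6-3)*7^5 mod 509 = 30, hash=405+30 mod 509 = 435
Option D: s[1]='b'->'a', delta=(1-2)*7^4 mod 509 = 144, hash=405+144 mod 509 = 40
Option E: s[5]='i'->'j', delta=(10-9)*7^0 mod 509 = 1, hash=405+1 mod 509 = 406

Answer: A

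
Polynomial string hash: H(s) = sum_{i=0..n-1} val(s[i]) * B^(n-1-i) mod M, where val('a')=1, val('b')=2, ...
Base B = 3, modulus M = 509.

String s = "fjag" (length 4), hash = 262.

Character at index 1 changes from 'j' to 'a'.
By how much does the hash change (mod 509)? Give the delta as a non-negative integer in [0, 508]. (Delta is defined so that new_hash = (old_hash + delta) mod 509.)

Answer: 428

Derivation:
Delta formula: (val(new) - val(old)) * B^(n-1-k) mod M
  val('a') - val('j') = 1 - 10 = -9
  B^(n-1-k) = 3^2 mod 509 = 9
  Delta = -9 * 9 mod 509 = 428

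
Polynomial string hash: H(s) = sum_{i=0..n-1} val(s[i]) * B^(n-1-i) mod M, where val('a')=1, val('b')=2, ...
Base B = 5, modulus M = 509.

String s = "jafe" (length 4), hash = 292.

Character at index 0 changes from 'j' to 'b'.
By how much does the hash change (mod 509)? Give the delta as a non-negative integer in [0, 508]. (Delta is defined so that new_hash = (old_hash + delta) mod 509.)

Answer: 18

Derivation:
Delta formula: (val(new) - val(old)) * B^(n-1-k) mod M
  val('b') - val('j') = 2 - 10 = -8
  B^(n-1-k) = 5^3 mod 509 = 125
  Delta = -8 * 125 mod 509 = 18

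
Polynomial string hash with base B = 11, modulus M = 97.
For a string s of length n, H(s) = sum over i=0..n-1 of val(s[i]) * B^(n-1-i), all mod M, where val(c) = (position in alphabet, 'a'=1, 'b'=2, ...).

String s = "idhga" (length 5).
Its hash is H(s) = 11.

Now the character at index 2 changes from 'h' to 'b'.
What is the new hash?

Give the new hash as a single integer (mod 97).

Answer: 61

Derivation:
val('h') = 8, val('b') = 2
Position k = 2, exponent = n-1-k = 2
B^2 mod M = 11^2 mod 97 = 24
Delta = (2 - 8) * 24 mod 97 = 50
New hash = (11 + 50) mod 97 = 61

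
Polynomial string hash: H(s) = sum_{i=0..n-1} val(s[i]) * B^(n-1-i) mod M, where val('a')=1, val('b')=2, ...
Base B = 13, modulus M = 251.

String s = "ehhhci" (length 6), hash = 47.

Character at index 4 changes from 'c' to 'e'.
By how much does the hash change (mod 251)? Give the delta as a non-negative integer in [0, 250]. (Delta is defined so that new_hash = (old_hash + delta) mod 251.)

Delta formula: (val(new) - val(old)) * B^(n-1-k) mod M
  val('e') - val('c') = 5 - 3 = 2
  B^(n-1-k) = 13^1 mod 251 = 13
  Delta = 2 * 13 mod 251 = 26

Answer: 26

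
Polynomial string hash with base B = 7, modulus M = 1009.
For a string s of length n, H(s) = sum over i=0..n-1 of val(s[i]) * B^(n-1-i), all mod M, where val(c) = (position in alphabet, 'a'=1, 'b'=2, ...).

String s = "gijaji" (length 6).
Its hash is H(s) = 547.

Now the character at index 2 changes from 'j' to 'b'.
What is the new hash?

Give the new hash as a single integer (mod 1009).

Answer: 830

Derivation:
val('j') = 10, val('b') = 2
Position k = 2, exponent = n-1-k = 3
B^3 mod M = 7^3 mod 1009 = 343
Delta = (2 - 10) * 343 mod 1009 = 283
New hash = (547 + 283) mod 1009 = 830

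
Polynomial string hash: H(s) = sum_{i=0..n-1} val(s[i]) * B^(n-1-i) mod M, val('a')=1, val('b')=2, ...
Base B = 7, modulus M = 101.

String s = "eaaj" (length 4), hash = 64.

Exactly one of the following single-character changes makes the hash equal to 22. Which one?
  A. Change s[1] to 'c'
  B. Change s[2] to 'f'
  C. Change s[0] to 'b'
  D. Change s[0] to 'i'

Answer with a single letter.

Option A: s[1]='a'->'c', delta=(3-1)*7^2 mod 101 = 98, hash=64+98 mod 101 = 61
Option B: s[2]='a'->'f', delta=(6-1)*7^1 mod 101 = 35, hash=64+35 mod 101 = 99
Option C: s[0]='e'->'b', delta=(2-5)*7^3 mod 101 = 82, hash=64+82 mod 101 = 45
Option D: s[0]='e'->'i', delta=(9-5)*7^3 mod 101 = 59, hash=64+59 mod 101 = 22 <-- target

Answer: D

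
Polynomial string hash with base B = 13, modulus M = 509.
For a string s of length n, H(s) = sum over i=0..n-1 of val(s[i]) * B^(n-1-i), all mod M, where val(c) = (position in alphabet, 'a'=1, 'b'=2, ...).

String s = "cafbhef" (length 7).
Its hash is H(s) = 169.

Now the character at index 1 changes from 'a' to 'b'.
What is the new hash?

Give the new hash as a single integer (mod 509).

Answer: 401

Derivation:
val('a') = 1, val('b') = 2
Position k = 1, exponent = n-1-k = 5
B^5 mod M = 13^5 mod 509 = 232
Delta = (2 - 1) * 232 mod 509 = 232
New hash = (169 + 232) mod 509 = 401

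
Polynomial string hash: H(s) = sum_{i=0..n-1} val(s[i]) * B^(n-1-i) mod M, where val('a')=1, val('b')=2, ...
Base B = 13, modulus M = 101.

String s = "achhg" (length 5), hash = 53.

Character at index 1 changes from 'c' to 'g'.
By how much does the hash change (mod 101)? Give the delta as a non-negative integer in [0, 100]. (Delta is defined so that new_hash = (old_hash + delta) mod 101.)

Delta formula: (val(new) - val(old)) * B^(n-1-k) mod M
  val('g') - val('c') = 7 - 3 = 4
  B^(n-1-k) = 13^3 mod 101 = 76
  Delta = 4 * 76 mod 101 = 1

Answer: 1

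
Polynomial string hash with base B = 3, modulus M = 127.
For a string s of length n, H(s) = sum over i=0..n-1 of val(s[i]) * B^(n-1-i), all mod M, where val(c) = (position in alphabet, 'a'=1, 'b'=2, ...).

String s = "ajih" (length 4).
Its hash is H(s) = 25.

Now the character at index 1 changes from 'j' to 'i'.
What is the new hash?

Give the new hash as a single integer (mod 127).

val('j') = 10, val('i') = 9
Position k = 1, exponent = n-1-k = 2
B^2 mod M = 3^2 mod 127 = 9
Delta = (9 - 10) * 9 mod 127 = 118
New hash = (25 + 118) mod 127 = 16

Answer: 16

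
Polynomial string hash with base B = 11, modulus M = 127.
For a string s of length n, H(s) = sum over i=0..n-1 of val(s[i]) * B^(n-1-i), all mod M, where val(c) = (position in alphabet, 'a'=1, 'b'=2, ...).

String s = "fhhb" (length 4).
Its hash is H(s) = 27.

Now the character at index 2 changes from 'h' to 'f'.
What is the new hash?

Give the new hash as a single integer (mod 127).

Answer: 5

Derivation:
val('h') = 8, val('f') = 6
Position k = 2, exponent = n-1-k = 1
B^1 mod M = 11^1 mod 127 = 11
Delta = (6 - 8) * 11 mod 127 = 105
New hash = (27 + 105) mod 127 = 5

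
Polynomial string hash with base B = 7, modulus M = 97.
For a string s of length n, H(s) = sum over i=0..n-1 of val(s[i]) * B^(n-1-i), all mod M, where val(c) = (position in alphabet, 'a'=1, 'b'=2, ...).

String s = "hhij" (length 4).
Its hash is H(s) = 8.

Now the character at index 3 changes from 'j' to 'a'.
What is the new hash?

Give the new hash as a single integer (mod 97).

Answer: 96

Derivation:
val('j') = 10, val('a') = 1
Position k = 3, exponent = n-1-k = 0
B^0 mod M = 7^0 mod 97 = 1
Delta = (1 - 10) * 1 mod 97 = 88
New hash = (8 + 88) mod 97 = 96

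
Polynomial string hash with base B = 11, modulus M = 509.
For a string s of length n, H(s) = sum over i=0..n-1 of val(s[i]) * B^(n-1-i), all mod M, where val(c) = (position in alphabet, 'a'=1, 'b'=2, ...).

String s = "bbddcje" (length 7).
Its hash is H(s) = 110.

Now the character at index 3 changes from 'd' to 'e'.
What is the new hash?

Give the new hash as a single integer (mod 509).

Answer: 423

Derivation:
val('d') = 4, val('e') = 5
Position k = 3, exponent = n-1-k = 3
B^3 mod M = 11^3 mod 509 = 313
Delta = (5 - 4) * 313 mod 509 = 313
New hash = (110 + 313) mod 509 = 423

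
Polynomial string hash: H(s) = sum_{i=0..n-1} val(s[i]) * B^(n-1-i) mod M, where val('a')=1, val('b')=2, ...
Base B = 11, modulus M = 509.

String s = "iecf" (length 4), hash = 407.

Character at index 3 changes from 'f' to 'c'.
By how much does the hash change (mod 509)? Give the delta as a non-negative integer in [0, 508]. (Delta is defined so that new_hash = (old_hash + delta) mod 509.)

Answer: 506

Derivation:
Delta formula: (val(new) - val(old)) * B^(n-1-k) mod M
  val('c') - val('f') = 3 - 6 = -3
  B^(n-1-k) = 11^0 mod 509 = 1
  Delta = -3 * 1 mod 509 = 506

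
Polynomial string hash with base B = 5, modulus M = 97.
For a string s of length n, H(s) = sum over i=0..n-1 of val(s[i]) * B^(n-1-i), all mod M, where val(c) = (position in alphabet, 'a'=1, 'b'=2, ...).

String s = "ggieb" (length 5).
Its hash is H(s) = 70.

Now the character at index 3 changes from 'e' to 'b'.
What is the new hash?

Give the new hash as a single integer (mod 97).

Answer: 55

Derivation:
val('e') = 5, val('b') = 2
Position k = 3, exponent = n-1-k = 1
B^1 mod M = 5^1 mod 97 = 5
Delta = (2 - 5) * 5 mod 97 = 82
New hash = (70 + 82) mod 97 = 55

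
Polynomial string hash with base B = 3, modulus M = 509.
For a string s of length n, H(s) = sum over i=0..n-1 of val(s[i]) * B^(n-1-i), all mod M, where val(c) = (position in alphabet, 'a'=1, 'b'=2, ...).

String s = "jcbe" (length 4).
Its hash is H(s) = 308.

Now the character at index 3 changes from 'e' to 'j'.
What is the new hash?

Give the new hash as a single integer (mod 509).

Answer: 313

Derivation:
val('e') = 5, val('j') = 10
Position k = 3, exponent = n-1-k = 0
B^0 mod M = 3^0 mod 509 = 1
Delta = (10 - 5) * 1 mod 509 = 5
New hash = (308 + 5) mod 509 = 313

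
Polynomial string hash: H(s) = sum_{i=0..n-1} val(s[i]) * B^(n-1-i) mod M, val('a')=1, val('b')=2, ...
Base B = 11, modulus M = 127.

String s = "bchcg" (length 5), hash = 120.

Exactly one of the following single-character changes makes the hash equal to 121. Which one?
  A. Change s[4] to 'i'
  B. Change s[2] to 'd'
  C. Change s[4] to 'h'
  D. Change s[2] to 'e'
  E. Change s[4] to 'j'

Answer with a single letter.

Option A: s[4]='g'->'i', delta=(9-7)*11^0 mod 127 = 2, hash=120+2 mod 127 = 122
Option B: s[2]='h'->'d', delta=(4-8)*11^2 mod 127 = 24, hash=120+24 mod 127 = 17
Option C: s[4]='g'->'h', delta=(8-7)*11^0 mod 127 = 1, hash=120+1 mod 127 = 121 <-- target
Option D: s[2]='h'->'e', delta=(5-8)*11^2 mod 127 = 18, hash=120+18 mod 127 = 11
Option E: s[4]='g'->'j', delta=(10-7)*11^0 mod 127 = 3, hash=120+3 mod 127 = 123

Answer: C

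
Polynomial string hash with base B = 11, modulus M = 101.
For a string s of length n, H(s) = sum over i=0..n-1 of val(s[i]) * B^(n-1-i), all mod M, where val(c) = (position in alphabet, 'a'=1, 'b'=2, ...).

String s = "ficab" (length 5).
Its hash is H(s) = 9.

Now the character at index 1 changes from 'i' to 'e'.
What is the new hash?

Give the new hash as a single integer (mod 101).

val('i') = 9, val('e') = 5
Position k = 1, exponent = n-1-k = 3
B^3 mod M = 11^3 mod 101 = 18
Delta = (5 - 9) * 18 mod 101 = 29
New hash = (9 + 29) mod 101 = 38

Answer: 38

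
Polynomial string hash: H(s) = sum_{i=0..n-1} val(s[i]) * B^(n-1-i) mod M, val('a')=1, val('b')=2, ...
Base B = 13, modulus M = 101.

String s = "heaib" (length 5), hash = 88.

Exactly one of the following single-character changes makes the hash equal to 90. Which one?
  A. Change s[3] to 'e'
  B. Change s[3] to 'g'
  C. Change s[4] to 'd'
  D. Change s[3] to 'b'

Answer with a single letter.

Option A: s[3]='i'->'e', delta=(5-9)*13^1 mod 101 = 49, hash=88+49 mod 101 = 36
Option B: s[3]='i'->'g', delta=(7-9)*13^1 mod 101 = 75, hash=88+75 mod 101 = 62
Option C: s[4]='b'->'d', delta=(4-2)*13^0 mod 101 = 2, hash=88+2 mod 101 = 90 <-- target
Option D: s[3]='i'->'b', delta=(2-9)*13^1 mod 101 = 10, hash=88+10 mod 101 = 98

Answer: C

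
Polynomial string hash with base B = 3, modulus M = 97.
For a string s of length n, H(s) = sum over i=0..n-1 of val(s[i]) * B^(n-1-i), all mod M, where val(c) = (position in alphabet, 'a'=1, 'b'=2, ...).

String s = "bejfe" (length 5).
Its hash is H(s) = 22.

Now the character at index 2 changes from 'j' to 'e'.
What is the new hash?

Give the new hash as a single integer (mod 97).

Answer: 74

Derivation:
val('j') = 10, val('e') = 5
Position k = 2, exponent = n-1-k = 2
B^2 mod M = 3^2 mod 97 = 9
Delta = (5 - 10) * 9 mod 97 = 52
New hash = (22 + 52) mod 97 = 74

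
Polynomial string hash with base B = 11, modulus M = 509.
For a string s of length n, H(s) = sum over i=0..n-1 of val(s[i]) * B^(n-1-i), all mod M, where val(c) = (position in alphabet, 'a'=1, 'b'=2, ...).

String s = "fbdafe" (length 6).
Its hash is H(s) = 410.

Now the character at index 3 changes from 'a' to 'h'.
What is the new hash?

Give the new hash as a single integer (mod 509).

Answer: 239

Derivation:
val('a') = 1, val('h') = 8
Position k = 3, exponent = n-1-k = 2
B^2 mod M = 11^2 mod 509 = 121
Delta = (8 - 1) * 121 mod 509 = 338
New hash = (410 + 338) mod 509 = 239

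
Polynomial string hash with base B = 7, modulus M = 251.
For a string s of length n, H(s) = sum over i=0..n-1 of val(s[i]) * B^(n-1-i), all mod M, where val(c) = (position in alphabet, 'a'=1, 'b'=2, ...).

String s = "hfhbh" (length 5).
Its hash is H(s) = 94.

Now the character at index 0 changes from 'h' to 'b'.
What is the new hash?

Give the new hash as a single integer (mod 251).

Answer: 246

Derivation:
val('h') = 8, val('b') = 2
Position k = 0, exponent = n-1-k = 4
B^4 mod M = 7^4 mod 251 = 142
Delta = (2 - 8) * 142 mod 251 = 152
New hash = (94 + 152) mod 251 = 246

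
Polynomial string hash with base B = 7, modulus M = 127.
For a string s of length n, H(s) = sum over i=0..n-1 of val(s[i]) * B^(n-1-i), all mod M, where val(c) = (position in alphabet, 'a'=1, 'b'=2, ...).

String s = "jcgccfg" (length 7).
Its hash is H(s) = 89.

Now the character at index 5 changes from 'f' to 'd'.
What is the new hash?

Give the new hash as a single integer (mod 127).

Answer: 75

Derivation:
val('f') = 6, val('d') = 4
Position k = 5, exponent = n-1-k = 1
B^1 mod M = 7^1 mod 127 = 7
Delta = (4 - 6) * 7 mod 127 = 113
New hash = (89 + 113) mod 127 = 75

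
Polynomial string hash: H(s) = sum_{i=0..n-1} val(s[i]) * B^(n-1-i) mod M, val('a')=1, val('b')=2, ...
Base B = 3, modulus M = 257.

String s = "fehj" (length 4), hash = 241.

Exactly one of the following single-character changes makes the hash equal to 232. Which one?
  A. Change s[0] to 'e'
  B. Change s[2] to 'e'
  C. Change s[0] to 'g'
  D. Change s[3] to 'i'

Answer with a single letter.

Answer: B

Derivation:
Option A: s[0]='f'->'e', delta=(5-6)*3^3 mod 257 = 230, hash=241+230 mod 257 = 214
Option B: s[2]='h'->'e', delta=(5-8)*3^1 mod 257 = 248, hash=241+248 mod 257 = 232 <-- target
Option C: s[0]='f'->'g', delta=(7-6)*3^3 mod 257 = 27, hash=241+27 mod 257 = 11
Option D: s[3]='j'->'i', delta=(9-10)*3^0 mod 257 = 256, hash=241+256 mod 257 = 240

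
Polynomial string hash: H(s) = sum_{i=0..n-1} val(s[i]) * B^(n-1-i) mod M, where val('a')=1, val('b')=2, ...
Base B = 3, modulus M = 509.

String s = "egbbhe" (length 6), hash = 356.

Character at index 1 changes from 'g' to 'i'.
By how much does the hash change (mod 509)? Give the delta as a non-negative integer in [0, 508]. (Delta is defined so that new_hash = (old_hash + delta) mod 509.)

Delta formula: (val(new) - val(old)) * B^(n-1-k) mod M
  val('i') - val('g') = 9 - 7 = 2
  B^(n-1-k) = 3^4 mod 509 = 81
  Delta = 2 * 81 mod 509 = 162

Answer: 162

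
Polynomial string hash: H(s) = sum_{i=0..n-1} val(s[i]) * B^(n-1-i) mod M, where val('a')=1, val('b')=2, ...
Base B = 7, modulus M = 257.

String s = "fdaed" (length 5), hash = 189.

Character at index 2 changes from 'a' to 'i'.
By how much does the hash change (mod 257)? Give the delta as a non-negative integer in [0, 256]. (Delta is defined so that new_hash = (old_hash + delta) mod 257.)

Delta formula: (val(new) - val(old)) * B^(n-1-k) mod M
  val('i') - val('a') = 9 - 1 = 8
  B^(n-1-k) = 7^2 mod 257 = 49
  Delta = 8 * 49 mod 257 = 135

Answer: 135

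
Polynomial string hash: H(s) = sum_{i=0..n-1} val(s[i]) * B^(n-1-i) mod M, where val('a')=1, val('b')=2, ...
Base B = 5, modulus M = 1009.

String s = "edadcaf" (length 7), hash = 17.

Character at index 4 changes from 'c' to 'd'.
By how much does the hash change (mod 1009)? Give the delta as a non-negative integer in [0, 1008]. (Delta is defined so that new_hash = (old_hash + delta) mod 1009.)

Delta formula: (val(new) - val(old)) * B^(n-1-k) mod M
  val('d') - val('c') = 4 - 3 = 1
  B^(n-1-k) = 5^2 mod 1009 = 25
  Delta = 1 * 25 mod 1009 = 25

Answer: 25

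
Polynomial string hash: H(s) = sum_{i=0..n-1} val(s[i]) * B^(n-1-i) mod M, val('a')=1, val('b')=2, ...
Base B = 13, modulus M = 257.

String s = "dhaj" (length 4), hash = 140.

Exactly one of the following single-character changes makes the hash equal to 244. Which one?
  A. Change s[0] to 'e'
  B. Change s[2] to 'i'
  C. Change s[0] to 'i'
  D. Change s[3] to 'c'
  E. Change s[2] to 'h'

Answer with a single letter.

Answer: B

Derivation:
Option A: s[0]='d'->'e', delta=(5-4)*13^3 mod 257 = 141, hash=140+141 mod 257 = 24
Option B: s[2]='a'->'i', delta=(9-1)*13^1 mod 257 = 104, hash=140+104 mod 257 = 244 <-- target
Option C: s[0]='d'->'i', delta=(9-4)*13^3 mod 257 = 191, hash=140+191 mod 257 = 74
Option D: s[3]='j'->'c', delta=(3-10)*13^0 mod 257 = 250, hash=140+250 mod 257 = 133
Option E: s[2]='a'->'h', delta=(8-1)*13^1 mod 257 = 91, hash=140+91 mod 257 = 231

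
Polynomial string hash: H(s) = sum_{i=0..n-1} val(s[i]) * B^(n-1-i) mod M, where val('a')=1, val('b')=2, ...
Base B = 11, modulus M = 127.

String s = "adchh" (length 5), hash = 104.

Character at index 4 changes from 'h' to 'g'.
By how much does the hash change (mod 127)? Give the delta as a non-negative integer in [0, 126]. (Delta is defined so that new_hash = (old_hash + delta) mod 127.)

Answer: 126

Derivation:
Delta formula: (val(new) - val(old)) * B^(n-1-k) mod M
  val('g') - val('h') = 7 - 8 = -1
  B^(n-1-k) = 11^0 mod 127 = 1
  Delta = -1 * 1 mod 127 = 126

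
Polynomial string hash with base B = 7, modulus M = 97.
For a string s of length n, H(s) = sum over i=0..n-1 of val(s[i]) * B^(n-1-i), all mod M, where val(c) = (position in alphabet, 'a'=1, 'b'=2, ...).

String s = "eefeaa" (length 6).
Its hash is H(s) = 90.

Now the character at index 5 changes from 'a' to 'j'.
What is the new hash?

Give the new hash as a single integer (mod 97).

val('a') = 1, val('j') = 10
Position k = 5, exponent = n-1-k = 0
B^0 mod M = 7^0 mod 97 = 1
Delta = (10 - 1) * 1 mod 97 = 9
New hash = (90 + 9) mod 97 = 2

Answer: 2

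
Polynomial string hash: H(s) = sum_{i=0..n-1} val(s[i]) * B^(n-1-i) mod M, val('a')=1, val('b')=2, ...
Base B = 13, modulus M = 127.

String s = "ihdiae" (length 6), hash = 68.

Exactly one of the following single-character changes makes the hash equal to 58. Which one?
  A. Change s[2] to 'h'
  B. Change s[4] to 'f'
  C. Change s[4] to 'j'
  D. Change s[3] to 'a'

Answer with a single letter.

Option A: s[2]='d'->'h', delta=(8-4)*13^3 mod 127 = 25, hash=68+25 mod 127 = 93
Option B: s[4]='a'->'f', delta=(6-1)*13^1 mod 127 = 65, hash=68+65 mod 127 = 6
Option C: s[4]='a'->'j', delta=(10-1)*13^1 mod 127 = 117, hash=68+117 mod 127 = 58 <-- target
Option D: s[3]='i'->'a', delta=(1-9)*13^2 mod 127 = 45, hash=68+45 mod 127 = 113

Answer: C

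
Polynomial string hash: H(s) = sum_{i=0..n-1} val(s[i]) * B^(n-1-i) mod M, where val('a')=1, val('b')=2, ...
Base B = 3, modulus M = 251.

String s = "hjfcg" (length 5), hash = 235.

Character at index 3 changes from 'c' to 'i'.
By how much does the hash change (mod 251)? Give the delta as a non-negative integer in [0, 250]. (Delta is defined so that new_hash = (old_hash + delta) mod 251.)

Delta formula: (val(new) - val(old)) * B^(n-1-k) mod M
  val('i') - val('c') = 9 - 3 = 6
  B^(n-1-k) = 3^1 mod 251 = 3
  Delta = 6 * 3 mod 251 = 18

Answer: 18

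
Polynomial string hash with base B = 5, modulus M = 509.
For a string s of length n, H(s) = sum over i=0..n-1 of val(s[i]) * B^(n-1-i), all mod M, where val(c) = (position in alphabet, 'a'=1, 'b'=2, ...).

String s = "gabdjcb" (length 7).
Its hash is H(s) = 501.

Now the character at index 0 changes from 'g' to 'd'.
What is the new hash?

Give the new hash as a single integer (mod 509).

Answer: 454

Derivation:
val('g') = 7, val('d') = 4
Position k = 0, exponent = n-1-k = 6
B^6 mod M = 5^6 mod 509 = 355
Delta = (4 - 7) * 355 mod 509 = 462
New hash = (501 + 462) mod 509 = 454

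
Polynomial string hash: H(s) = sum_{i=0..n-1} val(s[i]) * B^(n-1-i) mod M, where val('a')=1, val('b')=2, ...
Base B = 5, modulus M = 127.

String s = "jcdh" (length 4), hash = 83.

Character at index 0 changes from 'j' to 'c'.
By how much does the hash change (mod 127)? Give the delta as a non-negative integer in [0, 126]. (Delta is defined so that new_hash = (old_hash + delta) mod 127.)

Answer: 14

Derivation:
Delta formula: (val(new) - val(old)) * B^(n-1-k) mod M
  val('c') - val('j') = 3 - 10 = -7
  B^(n-1-k) = 5^3 mod 127 = 125
  Delta = -7 * 125 mod 127 = 14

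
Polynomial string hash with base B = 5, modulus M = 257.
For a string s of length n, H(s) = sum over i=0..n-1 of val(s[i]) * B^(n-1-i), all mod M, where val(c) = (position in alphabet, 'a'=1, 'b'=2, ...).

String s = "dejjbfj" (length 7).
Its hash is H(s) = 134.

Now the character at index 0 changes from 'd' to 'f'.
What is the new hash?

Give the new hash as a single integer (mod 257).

Answer: 30

Derivation:
val('d') = 4, val('f') = 6
Position k = 0, exponent = n-1-k = 6
B^6 mod M = 5^6 mod 257 = 205
Delta = (6 - 4) * 205 mod 257 = 153
New hash = (134 + 153) mod 257 = 30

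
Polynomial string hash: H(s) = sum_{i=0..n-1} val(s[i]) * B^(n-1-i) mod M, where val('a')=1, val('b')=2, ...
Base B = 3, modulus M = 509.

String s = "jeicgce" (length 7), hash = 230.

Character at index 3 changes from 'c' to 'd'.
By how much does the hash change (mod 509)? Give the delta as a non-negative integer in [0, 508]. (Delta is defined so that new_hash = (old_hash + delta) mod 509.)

Answer: 27

Derivation:
Delta formula: (val(new) - val(old)) * B^(n-1-k) mod M
  val('d') - val('c') = 4 - 3 = 1
  B^(n-1-k) = 3^3 mod 509 = 27
  Delta = 1 * 27 mod 509 = 27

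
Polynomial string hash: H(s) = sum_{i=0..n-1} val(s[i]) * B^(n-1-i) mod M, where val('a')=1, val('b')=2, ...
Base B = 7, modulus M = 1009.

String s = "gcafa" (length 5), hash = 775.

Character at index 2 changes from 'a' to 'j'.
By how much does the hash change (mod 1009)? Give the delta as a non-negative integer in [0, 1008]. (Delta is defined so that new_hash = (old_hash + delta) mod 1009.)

Answer: 441

Derivation:
Delta formula: (val(new) - val(old)) * B^(n-1-k) mod M
  val('j') - val('a') = 10 - 1 = 9
  B^(n-1-k) = 7^2 mod 1009 = 49
  Delta = 9 * 49 mod 1009 = 441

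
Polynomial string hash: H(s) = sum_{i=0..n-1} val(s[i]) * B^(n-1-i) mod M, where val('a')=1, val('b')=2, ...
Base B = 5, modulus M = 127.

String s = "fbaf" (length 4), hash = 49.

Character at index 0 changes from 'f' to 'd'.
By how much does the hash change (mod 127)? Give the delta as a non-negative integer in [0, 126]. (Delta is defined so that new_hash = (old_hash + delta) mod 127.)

Answer: 4

Derivation:
Delta formula: (val(new) - val(old)) * B^(n-1-k) mod M
  val('d') - val('f') = 4 - 6 = -2
  B^(n-1-k) = 5^3 mod 127 = 125
  Delta = -2 * 125 mod 127 = 4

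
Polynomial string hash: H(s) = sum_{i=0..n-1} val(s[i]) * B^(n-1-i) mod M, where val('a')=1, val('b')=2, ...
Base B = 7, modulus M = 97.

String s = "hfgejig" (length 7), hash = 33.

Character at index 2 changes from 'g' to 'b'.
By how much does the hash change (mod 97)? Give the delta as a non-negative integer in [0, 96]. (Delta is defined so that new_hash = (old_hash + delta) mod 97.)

Answer: 23

Derivation:
Delta formula: (val(new) - val(old)) * B^(n-1-k) mod M
  val('b') - val('g') = 2 - 7 = -5
  B^(n-1-k) = 7^4 mod 97 = 73
  Delta = -5 * 73 mod 97 = 23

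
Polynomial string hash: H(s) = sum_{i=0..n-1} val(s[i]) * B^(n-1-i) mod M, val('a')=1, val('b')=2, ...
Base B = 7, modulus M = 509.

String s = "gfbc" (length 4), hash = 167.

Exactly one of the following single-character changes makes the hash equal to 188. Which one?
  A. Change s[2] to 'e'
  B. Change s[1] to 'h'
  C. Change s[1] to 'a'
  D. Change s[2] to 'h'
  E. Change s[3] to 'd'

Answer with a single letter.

Answer: A

Derivation:
Option A: s[2]='b'->'e', delta=(5-2)*7^1 mod 509 = 21, hash=167+21 mod 509 = 188 <-- target
Option B: s[1]='f'->'h', delta=(8-6)*7^2 mod 509 = 98, hash=167+98 mod 509 = 265
Option C: s[1]='f'->'a', delta=(1-6)*7^2 mod 509 = 264, hash=167+264 mod 509 = 431
Option D: s[2]='b'->'h', delta=(8-2)*7^1 mod 509 = 42, hash=167+42 mod 509 = 209
Option E: s[3]='c'->'d', delta=(4-3)*7^0 mod 509 = 1, hash=167+1 mod 509 = 168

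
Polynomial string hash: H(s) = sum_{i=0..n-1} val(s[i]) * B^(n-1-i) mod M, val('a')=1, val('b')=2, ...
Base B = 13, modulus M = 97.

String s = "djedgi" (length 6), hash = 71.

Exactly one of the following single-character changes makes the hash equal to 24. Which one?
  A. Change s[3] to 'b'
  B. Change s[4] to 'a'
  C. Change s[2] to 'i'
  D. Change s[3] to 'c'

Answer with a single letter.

Option A: s[3]='d'->'b', delta=(2-4)*13^2 mod 97 = 50, hash=71+50 mod 97 = 24 <-- target
Option B: s[4]='g'->'a', delta=(1-7)*13^1 mod 97 = 19, hash=71+19 mod 97 = 90
Option C: s[2]='e'->'i', delta=(9-5)*13^3 mod 97 = 58, hash=71+58 mod 97 = 32
Option D: s[3]='d'->'c', delta=(3-4)*13^2 mod 97 = 25, hash=71+25 mod 97 = 96

Answer: A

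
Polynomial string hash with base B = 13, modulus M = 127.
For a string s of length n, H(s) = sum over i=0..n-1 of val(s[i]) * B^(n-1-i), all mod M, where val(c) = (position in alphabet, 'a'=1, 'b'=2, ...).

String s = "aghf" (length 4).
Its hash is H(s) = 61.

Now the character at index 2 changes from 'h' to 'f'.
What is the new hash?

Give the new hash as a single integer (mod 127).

Answer: 35

Derivation:
val('h') = 8, val('f') = 6
Position k = 2, exponent = n-1-k = 1
B^1 mod M = 13^1 mod 127 = 13
Delta = (6 - 8) * 13 mod 127 = 101
New hash = (61 + 101) mod 127 = 35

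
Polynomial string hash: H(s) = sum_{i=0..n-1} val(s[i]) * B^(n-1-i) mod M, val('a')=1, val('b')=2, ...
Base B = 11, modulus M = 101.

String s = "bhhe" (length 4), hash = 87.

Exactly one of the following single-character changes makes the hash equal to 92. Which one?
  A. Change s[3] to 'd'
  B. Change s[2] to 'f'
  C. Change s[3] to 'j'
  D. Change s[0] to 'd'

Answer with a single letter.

Answer: C

Derivation:
Option A: s[3]='e'->'d', delta=(4-5)*11^0 mod 101 = 100, hash=87+100 mod 101 = 86
Option B: s[2]='h'->'f', delta=(6-8)*11^1 mod 101 = 79, hash=87+79 mod 101 = 65
Option C: s[3]='e'->'j', delta=(10-5)*11^0 mod 101 = 5, hash=87+5 mod 101 = 92 <-- target
Option D: s[0]='b'->'d', delta=(4-2)*11^3 mod 101 = 36, hash=87+36 mod 101 = 22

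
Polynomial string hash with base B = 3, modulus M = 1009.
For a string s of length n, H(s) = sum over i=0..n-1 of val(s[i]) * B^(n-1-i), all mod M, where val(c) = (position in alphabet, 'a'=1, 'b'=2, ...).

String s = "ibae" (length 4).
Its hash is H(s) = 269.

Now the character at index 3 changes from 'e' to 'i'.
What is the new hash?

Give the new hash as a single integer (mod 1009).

Answer: 273

Derivation:
val('e') = 5, val('i') = 9
Position k = 3, exponent = n-1-k = 0
B^0 mod M = 3^0 mod 1009 = 1
Delta = (9 - 5) * 1 mod 1009 = 4
New hash = (269 + 4) mod 1009 = 273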